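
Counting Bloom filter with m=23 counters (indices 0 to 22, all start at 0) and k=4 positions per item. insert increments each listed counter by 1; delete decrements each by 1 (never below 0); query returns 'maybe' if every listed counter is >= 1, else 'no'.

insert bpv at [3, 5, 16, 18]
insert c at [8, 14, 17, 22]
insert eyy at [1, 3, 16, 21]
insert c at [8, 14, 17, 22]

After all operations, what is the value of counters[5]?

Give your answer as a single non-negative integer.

Answer: 1

Derivation:
Step 1: insert bpv at [3, 5, 16, 18] -> counters=[0,0,0,1,0,1,0,0,0,0,0,0,0,0,0,0,1,0,1,0,0,0,0]
Step 2: insert c at [8, 14, 17, 22] -> counters=[0,0,0,1,0,1,0,0,1,0,0,0,0,0,1,0,1,1,1,0,0,0,1]
Step 3: insert eyy at [1, 3, 16, 21] -> counters=[0,1,0,2,0,1,0,0,1,0,0,0,0,0,1,0,2,1,1,0,0,1,1]
Step 4: insert c at [8, 14, 17, 22] -> counters=[0,1,0,2,0,1,0,0,2,0,0,0,0,0,2,0,2,2,1,0,0,1,2]
Final counters=[0,1,0,2,0,1,0,0,2,0,0,0,0,0,2,0,2,2,1,0,0,1,2] -> counters[5]=1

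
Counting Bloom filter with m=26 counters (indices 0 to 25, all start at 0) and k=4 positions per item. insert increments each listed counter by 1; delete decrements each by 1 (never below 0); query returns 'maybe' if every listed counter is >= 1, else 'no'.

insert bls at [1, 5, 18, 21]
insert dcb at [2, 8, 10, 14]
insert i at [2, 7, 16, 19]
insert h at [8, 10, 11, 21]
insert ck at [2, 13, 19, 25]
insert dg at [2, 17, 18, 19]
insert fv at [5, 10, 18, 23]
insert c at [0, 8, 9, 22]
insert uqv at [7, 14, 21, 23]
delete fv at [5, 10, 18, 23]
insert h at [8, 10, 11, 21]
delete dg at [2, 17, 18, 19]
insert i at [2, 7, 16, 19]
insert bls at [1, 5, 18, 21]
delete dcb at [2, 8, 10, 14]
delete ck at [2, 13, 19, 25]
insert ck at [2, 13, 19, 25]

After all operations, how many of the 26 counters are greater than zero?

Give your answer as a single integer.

Step 1: insert bls at [1, 5, 18, 21] -> counters=[0,1,0,0,0,1,0,0,0,0,0,0,0,0,0,0,0,0,1,0,0,1,0,0,0,0]
Step 2: insert dcb at [2, 8, 10, 14] -> counters=[0,1,1,0,0,1,0,0,1,0,1,0,0,0,1,0,0,0,1,0,0,1,0,0,0,0]
Step 3: insert i at [2, 7, 16, 19] -> counters=[0,1,2,0,0,1,0,1,1,0,1,0,0,0,1,0,1,0,1,1,0,1,0,0,0,0]
Step 4: insert h at [8, 10, 11, 21] -> counters=[0,1,2,0,0,1,0,1,2,0,2,1,0,0,1,0,1,0,1,1,0,2,0,0,0,0]
Step 5: insert ck at [2, 13, 19, 25] -> counters=[0,1,3,0,0,1,0,1,2,0,2,1,0,1,1,0,1,0,1,2,0,2,0,0,0,1]
Step 6: insert dg at [2, 17, 18, 19] -> counters=[0,1,4,0,0,1,0,1,2,0,2,1,0,1,1,0,1,1,2,3,0,2,0,0,0,1]
Step 7: insert fv at [5, 10, 18, 23] -> counters=[0,1,4,0,0,2,0,1,2,0,3,1,0,1,1,0,1,1,3,3,0,2,0,1,0,1]
Step 8: insert c at [0, 8, 9, 22] -> counters=[1,1,4,0,0,2,0,1,3,1,3,1,0,1,1,0,1,1,3,3,0,2,1,1,0,1]
Step 9: insert uqv at [7, 14, 21, 23] -> counters=[1,1,4,0,0,2,0,2,3,1,3,1,0,1,2,0,1,1,3,3,0,3,1,2,0,1]
Step 10: delete fv at [5, 10, 18, 23] -> counters=[1,1,4,0,0,1,0,2,3,1,2,1,0,1,2,0,1,1,2,3,0,3,1,1,0,1]
Step 11: insert h at [8, 10, 11, 21] -> counters=[1,1,4,0,0,1,0,2,4,1,3,2,0,1,2,0,1,1,2,3,0,4,1,1,0,1]
Step 12: delete dg at [2, 17, 18, 19] -> counters=[1,1,3,0,0,1,0,2,4,1,3,2,0,1,2,0,1,0,1,2,0,4,1,1,0,1]
Step 13: insert i at [2, 7, 16, 19] -> counters=[1,1,4,0,0,1,0,3,4,1,3,2,0,1,2,0,2,0,1,3,0,4,1,1,0,1]
Step 14: insert bls at [1, 5, 18, 21] -> counters=[1,2,4,0,0,2,0,3,4,1,3,2,0,1,2,0,2,0,2,3,0,5,1,1,0,1]
Step 15: delete dcb at [2, 8, 10, 14] -> counters=[1,2,3,0,0,2,0,3,3,1,2,2,0,1,1,0,2,0,2,3,0,5,1,1,0,1]
Step 16: delete ck at [2, 13, 19, 25] -> counters=[1,2,2,0,0,2,0,3,3,1,2,2,0,0,1,0,2,0,2,2,0,5,1,1,0,0]
Step 17: insert ck at [2, 13, 19, 25] -> counters=[1,2,3,0,0,2,0,3,3,1,2,2,0,1,1,0,2,0,2,3,0,5,1,1,0,1]
Final counters=[1,2,3,0,0,2,0,3,3,1,2,2,0,1,1,0,2,0,2,3,0,5,1,1,0,1] -> 18 nonzero

Answer: 18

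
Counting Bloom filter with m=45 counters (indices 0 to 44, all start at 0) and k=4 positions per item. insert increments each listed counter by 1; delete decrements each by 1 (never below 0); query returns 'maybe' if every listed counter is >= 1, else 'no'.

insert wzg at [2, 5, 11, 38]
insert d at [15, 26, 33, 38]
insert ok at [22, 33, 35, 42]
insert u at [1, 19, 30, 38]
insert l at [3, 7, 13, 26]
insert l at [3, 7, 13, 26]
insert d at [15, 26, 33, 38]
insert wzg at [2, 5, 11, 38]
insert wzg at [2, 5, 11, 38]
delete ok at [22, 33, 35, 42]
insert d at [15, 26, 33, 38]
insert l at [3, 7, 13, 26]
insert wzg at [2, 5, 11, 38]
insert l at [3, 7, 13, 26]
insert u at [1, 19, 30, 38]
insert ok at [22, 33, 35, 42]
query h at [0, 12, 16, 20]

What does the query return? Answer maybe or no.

Answer: no

Derivation:
Step 1: insert wzg at [2, 5, 11, 38] -> counters=[0,0,1,0,0,1,0,0,0,0,0,1,0,0,0,0,0,0,0,0,0,0,0,0,0,0,0,0,0,0,0,0,0,0,0,0,0,0,1,0,0,0,0,0,0]
Step 2: insert d at [15, 26, 33, 38] -> counters=[0,0,1,0,0,1,0,0,0,0,0,1,0,0,0,1,0,0,0,0,0,0,0,0,0,0,1,0,0,0,0,0,0,1,0,0,0,0,2,0,0,0,0,0,0]
Step 3: insert ok at [22, 33, 35, 42] -> counters=[0,0,1,0,0,1,0,0,0,0,0,1,0,0,0,1,0,0,0,0,0,0,1,0,0,0,1,0,0,0,0,0,0,2,0,1,0,0,2,0,0,0,1,0,0]
Step 4: insert u at [1, 19, 30, 38] -> counters=[0,1,1,0,0,1,0,0,0,0,0,1,0,0,0,1,0,0,0,1,0,0,1,0,0,0,1,0,0,0,1,0,0,2,0,1,0,0,3,0,0,0,1,0,0]
Step 5: insert l at [3, 7, 13, 26] -> counters=[0,1,1,1,0,1,0,1,0,0,0,1,0,1,0,1,0,0,0,1,0,0,1,0,0,0,2,0,0,0,1,0,0,2,0,1,0,0,3,0,0,0,1,0,0]
Step 6: insert l at [3, 7, 13, 26] -> counters=[0,1,1,2,0,1,0,2,0,0,0,1,0,2,0,1,0,0,0,1,0,0,1,0,0,0,3,0,0,0,1,0,0,2,0,1,0,0,3,0,0,0,1,0,0]
Step 7: insert d at [15, 26, 33, 38] -> counters=[0,1,1,2,0,1,0,2,0,0,0,1,0,2,0,2,0,0,0,1,0,0,1,0,0,0,4,0,0,0,1,0,0,3,0,1,0,0,4,0,0,0,1,0,0]
Step 8: insert wzg at [2, 5, 11, 38] -> counters=[0,1,2,2,0,2,0,2,0,0,0,2,0,2,0,2,0,0,0,1,0,0,1,0,0,0,4,0,0,0,1,0,0,3,0,1,0,0,5,0,0,0,1,0,0]
Step 9: insert wzg at [2, 5, 11, 38] -> counters=[0,1,3,2,0,3,0,2,0,0,0,3,0,2,0,2,0,0,0,1,0,0,1,0,0,0,4,0,0,0,1,0,0,3,0,1,0,0,6,0,0,0,1,0,0]
Step 10: delete ok at [22, 33, 35, 42] -> counters=[0,1,3,2,0,3,0,2,0,0,0,3,0,2,0,2,0,0,0,1,0,0,0,0,0,0,4,0,0,0,1,0,0,2,0,0,0,0,6,0,0,0,0,0,0]
Step 11: insert d at [15, 26, 33, 38] -> counters=[0,1,3,2,0,3,0,2,0,0,0,3,0,2,0,3,0,0,0,1,0,0,0,0,0,0,5,0,0,0,1,0,0,3,0,0,0,0,7,0,0,0,0,0,0]
Step 12: insert l at [3, 7, 13, 26] -> counters=[0,1,3,3,0,3,0,3,0,0,0,3,0,3,0,3,0,0,0,1,0,0,0,0,0,0,6,0,0,0,1,0,0,3,0,0,0,0,7,0,0,0,0,0,0]
Step 13: insert wzg at [2, 5, 11, 38] -> counters=[0,1,4,3,0,4,0,3,0,0,0,4,0,3,0,3,0,0,0,1,0,0,0,0,0,0,6,0,0,0,1,0,0,3,0,0,0,0,8,0,0,0,0,0,0]
Step 14: insert l at [3, 7, 13, 26] -> counters=[0,1,4,4,0,4,0,4,0,0,0,4,0,4,0,3,0,0,0,1,0,0,0,0,0,0,7,0,0,0,1,0,0,3,0,0,0,0,8,0,0,0,0,0,0]
Step 15: insert u at [1, 19, 30, 38] -> counters=[0,2,4,4,0,4,0,4,0,0,0,4,0,4,0,3,0,0,0,2,0,0,0,0,0,0,7,0,0,0,2,0,0,3,0,0,0,0,9,0,0,0,0,0,0]
Step 16: insert ok at [22, 33, 35, 42] -> counters=[0,2,4,4,0,4,0,4,0,0,0,4,0,4,0,3,0,0,0,2,0,0,1,0,0,0,7,0,0,0,2,0,0,4,0,1,0,0,9,0,0,0,1,0,0]
Query h: check counters[0]=0 counters[12]=0 counters[16]=0 counters[20]=0 -> no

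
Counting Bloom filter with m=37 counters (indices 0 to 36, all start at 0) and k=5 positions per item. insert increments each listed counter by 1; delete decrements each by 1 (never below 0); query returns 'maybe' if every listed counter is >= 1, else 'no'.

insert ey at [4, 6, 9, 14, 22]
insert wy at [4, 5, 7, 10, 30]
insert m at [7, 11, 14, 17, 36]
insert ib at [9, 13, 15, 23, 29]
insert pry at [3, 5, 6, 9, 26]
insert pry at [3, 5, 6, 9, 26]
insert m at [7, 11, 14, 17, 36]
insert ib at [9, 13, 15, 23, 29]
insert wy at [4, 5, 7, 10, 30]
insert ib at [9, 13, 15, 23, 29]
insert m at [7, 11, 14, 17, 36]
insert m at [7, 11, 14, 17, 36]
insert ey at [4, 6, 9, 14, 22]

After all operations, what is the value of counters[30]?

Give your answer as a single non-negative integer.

Answer: 2

Derivation:
Step 1: insert ey at [4, 6, 9, 14, 22] -> counters=[0,0,0,0,1,0,1,0,0,1,0,0,0,0,1,0,0,0,0,0,0,0,1,0,0,0,0,0,0,0,0,0,0,0,0,0,0]
Step 2: insert wy at [4, 5, 7, 10, 30] -> counters=[0,0,0,0,2,1,1,1,0,1,1,0,0,0,1,0,0,0,0,0,0,0,1,0,0,0,0,0,0,0,1,0,0,0,0,0,0]
Step 3: insert m at [7, 11, 14, 17, 36] -> counters=[0,0,0,0,2,1,1,2,0,1,1,1,0,0,2,0,0,1,0,0,0,0,1,0,0,0,0,0,0,0,1,0,0,0,0,0,1]
Step 4: insert ib at [9, 13, 15, 23, 29] -> counters=[0,0,0,0,2,1,1,2,0,2,1,1,0,1,2,1,0,1,0,0,0,0,1,1,0,0,0,0,0,1,1,0,0,0,0,0,1]
Step 5: insert pry at [3, 5, 6, 9, 26] -> counters=[0,0,0,1,2,2,2,2,0,3,1,1,0,1,2,1,0,1,0,0,0,0,1,1,0,0,1,0,0,1,1,0,0,0,0,0,1]
Step 6: insert pry at [3, 5, 6, 9, 26] -> counters=[0,0,0,2,2,3,3,2,0,4,1,1,0,1,2,1,0,1,0,0,0,0,1,1,0,0,2,0,0,1,1,0,0,0,0,0,1]
Step 7: insert m at [7, 11, 14, 17, 36] -> counters=[0,0,0,2,2,3,3,3,0,4,1,2,0,1,3,1,0,2,0,0,0,0,1,1,0,0,2,0,0,1,1,0,0,0,0,0,2]
Step 8: insert ib at [9, 13, 15, 23, 29] -> counters=[0,0,0,2,2,3,3,3,0,5,1,2,0,2,3,2,0,2,0,0,0,0,1,2,0,0,2,0,0,2,1,0,0,0,0,0,2]
Step 9: insert wy at [4, 5, 7, 10, 30] -> counters=[0,0,0,2,3,4,3,4,0,5,2,2,0,2,3,2,0,2,0,0,0,0,1,2,0,0,2,0,0,2,2,0,0,0,0,0,2]
Step 10: insert ib at [9, 13, 15, 23, 29] -> counters=[0,0,0,2,3,4,3,4,0,6,2,2,0,3,3,3,0,2,0,0,0,0,1,3,0,0,2,0,0,3,2,0,0,0,0,0,2]
Step 11: insert m at [7, 11, 14, 17, 36] -> counters=[0,0,0,2,3,4,3,5,0,6,2,3,0,3,4,3,0,3,0,0,0,0,1,3,0,0,2,0,0,3,2,0,0,0,0,0,3]
Step 12: insert m at [7, 11, 14, 17, 36] -> counters=[0,0,0,2,3,4,3,6,0,6,2,4,0,3,5,3,0,4,0,0,0,0,1,3,0,0,2,0,0,3,2,0,0,0,0,0,4]
Step 13: insert ey at [4, 6, 9, 14, 22] -> counters=[0,0,0,2,4,4,4,6,0,7,2,4,0,3,6,3,0,4,0,0,0,0,2,3,0,0,2,0,0,3,2,0,0,0,0,0,4]
Final counters=[0,0,0,2,4,4,4,6,0,7,2,4,0,3,6,3,0,4,0,0,0,0,2,3,0,0,2,0,0,3,2,0,0,0,0,0,4] -> counters[30]=2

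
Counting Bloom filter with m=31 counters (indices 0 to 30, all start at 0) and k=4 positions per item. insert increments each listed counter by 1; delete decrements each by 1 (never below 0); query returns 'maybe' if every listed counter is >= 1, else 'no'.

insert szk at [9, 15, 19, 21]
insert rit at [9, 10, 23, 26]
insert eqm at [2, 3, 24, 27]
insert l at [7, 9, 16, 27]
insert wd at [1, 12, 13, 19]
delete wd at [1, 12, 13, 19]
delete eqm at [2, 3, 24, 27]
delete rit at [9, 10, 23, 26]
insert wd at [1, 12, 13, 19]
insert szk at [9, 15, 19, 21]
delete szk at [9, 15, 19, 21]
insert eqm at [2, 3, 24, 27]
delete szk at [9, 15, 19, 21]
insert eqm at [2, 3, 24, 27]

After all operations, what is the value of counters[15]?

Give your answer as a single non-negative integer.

Answer: 0

Derivation:
Step 1: insert szk at [9, 15, 19, 21] -> counters=[0,0,0,0,0,0,0,0,0,1,0,0,0,0,0,1,0,0,0,1,0,1,0,0,0,0,0,0,0,0,0]
Step 2: insert rit at [9, 10, 23, 26] -> counters=[0,0,0,0,0,0,0,0,0,2,1,0,0,0,0,1,0,0,0,1,0,1,0,1,0,0,1,0,0,0,0]
Step 3: insert eqm at [2, 3, 24, 27] -> counters=[0,0,1,1,0,0,0,0,0,2,1,0,0,0,0,1,0,0,0,1,0,1,0,1,1,0,1,1,0,0,0]
Step 4: insert l at [7, 9, 16, 27] -> counters=[0,0,1,1,0,0,0,1,0,3,1,0,0,0,0,1,1,0,0,1,0,1,0,1,1,0,1,2,0,0,0]
Step 5: insert wd at [1, 12, 13, 19] -> counters=[0,1,1,1,0,0,0,1,0,3,1,0,1,1,0,1,1,0,0,2,0,1,0,1,1,0,1,2,0,0,0]
Step 6: delete wd at [1, 12, 13, 19] -> counters=[0,0,1,1,0,0,0,1,0,3,1,0,0,0,0,1,1,0,0,1,0,1,0,1,1,0,1,2,0,0,0]
Step 7: delete eqm at [2, 3, 24, 27] -> counters=[0,0,0,0,0,0,0,1,0,3,1,0,0,0,0,1,1,0,0,1,0,1,0,1,0,0,1,1,0,0,0]
Step 8: delete rit at [9, 10, 23, 26] -> counters=[0,0,0,0,0,0,0,1,0,2,0,0,0,0,0,1,1,0,0,1,0,1,0,0,0,0,0,1,0,0,0]
Step 9: insert wd at [1, 12, 13, 19] -> counters=[0,1,0,0,0,0,0,1,0,2,0,0,1,1,0,1,1,0,0,2,0,1,0,0,0,0,0,1,0,0,0]
Step 10: insert szk at [9, 15, 19, 21] -> counters=[0,1,0,0,0,0,0,1,0,3,0,0,1,1,0,2,1,0,0,3,0,2,0,0,0,0,0,1,0,0,0]
Step 11: delete szk at [9, 15, 19, 21] -> counters=[0,1,0,0,0,0,0,1,0,2,0,0,1,1,0,1,1,0,0,2,0,1,0,0,0,0,0,1,0,0,0]
Step 12: insert eqm at [2, 3, 24, 27] -> counters=[0,1,1,1,0,0,0,1,0,2,0,0,1,1,0,1,1,0,0,2,0,1,0,0,1,0,0,2,0,0,0]
Step 13: delete szk at [9, 15, 19, 21] -> counters=[0,1,1,1,0,0,0,1,0,1,0,0,1,1,0,0,1,0,0,1,0,0,0,0,1,0,0,2,0,0,0]
Step 14: insert eqm at [2, 3, 24, 27] -> counters=[0,1,2,2,0,0,0,1,0,1,0,0,1,1,0,0,1,0,0,1,0,0,0,0,2,0,0,3,0,0,0]
Final counters=[0,1,2,2,0,0,0,1,0,1,0,0,1,1,0,0,1,0,0,1,0,0,0,0,2,0,0,3,0,0,0] -> counters[15]=0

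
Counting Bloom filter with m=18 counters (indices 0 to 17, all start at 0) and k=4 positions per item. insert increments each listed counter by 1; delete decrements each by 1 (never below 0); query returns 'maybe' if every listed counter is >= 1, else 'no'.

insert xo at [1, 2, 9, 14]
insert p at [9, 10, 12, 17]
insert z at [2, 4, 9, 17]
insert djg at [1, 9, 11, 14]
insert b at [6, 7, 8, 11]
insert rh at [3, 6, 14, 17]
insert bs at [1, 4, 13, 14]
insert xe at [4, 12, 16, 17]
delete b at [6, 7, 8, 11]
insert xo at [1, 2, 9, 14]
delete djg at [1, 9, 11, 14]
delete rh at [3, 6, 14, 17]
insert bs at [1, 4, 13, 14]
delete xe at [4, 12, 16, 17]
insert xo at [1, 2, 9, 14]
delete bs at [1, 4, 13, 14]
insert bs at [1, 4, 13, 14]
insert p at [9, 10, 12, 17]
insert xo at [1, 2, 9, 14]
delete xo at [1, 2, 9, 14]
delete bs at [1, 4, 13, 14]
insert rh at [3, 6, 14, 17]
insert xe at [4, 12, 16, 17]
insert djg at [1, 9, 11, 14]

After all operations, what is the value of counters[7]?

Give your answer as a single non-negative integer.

Step 1: insert xo at [1, 2, 9, 14] -> counters=[0,1,1,0,0,0,0,0,0,1,0,0,0,0,1,0,0,0]
Step 2: insert p at [9, 10, 12, 17] -> counters=[0,1,1,0,0,0,0,0,0,2,1,0,1,0,1,0,0,1]
Step 3: insert z at [2, 4, 9, 17] -> counters=[0,1,2,0,1,0,0,0,0,3,1,0,1,0,1,0,0,2]
Step 4: insert djg at [1, 9, 11, 14] -> counters=[0,2,2,0,1,0,0,0,0,4,1,1,1,0,2,0,0,2]
Step 5: insert b at [6, 7, 8, 11] -> counters=[0,2,2,0,1,0,1,1,1,4,1,2,1,0,2,0,0,2]
Step 6: insert rh at [3, 6, 14, 17] -> counters=[0,2,2,1,1,0,2,1,1,4,1,2,1,0,3,0,0,3]
Step 7: insert bs at [1, 4, 13, 14] -> counters=[0,3,2,1,2,0,2,1,1,4,1,2,1,1,4,0,0,3]
Step 8: insert xe at [4, 12, 16, 17] -> counters=[0,3,2,1,3,0,2,1,1,4,1,2,2,1,4,0,1,4]
Step 9: delete b at [6, 7, 8, 11] -> counters=[0,3,2,1,3,0,1,0,0,4,1,1,2,1,4,0,1,4]
Step 10: insert xo at [1, 2, 9, 14] -> counters=[0,4,3,1,3,0,1,0,0,5,1,1,2,1,5,0,1,4]
Step 11: delete djg at [1, 9, 11, 14] -> counters=[0,3,3,1,3,0,1,0,0,4,1,0,2,1,4,0,1,4]
Step 12: delete rh at [3, 6, 14, 17] -> counters=[0,3,3,0,3,0,0,0,0,4,1,0,2,1,3,0,1,3]
Step 13: insert bs at [1, 4, 13, 14] -> counters=[0,4,3,0,4,0,0,0,0,4,1,0,2,2,4,0,1,3]
Step 14: delete xe at [4, 12, 16, 17] -> counters=[0,4,3,0,3,0,0,0,0,4,1,0,1,2,4,0,0,2]
Step 15: insert xo at [1, 2, 9, 14] -> counters=[0,5,4,0,3,0,0,0,0,5,1,0,1,2,5,0,0,2]
Step 16: delete bs at [1, 4, 13, 14] -> counters=[0,4,4,0,2,0,0,0,0,5,1,0,1,1,4,0,0,2]
Step 17: insert bs at [1, 4, 13, 14] -> counters=[0,5,4,0,3,0,0,0,0,5,1,0,1,2,5,0,0,2]
Step 18: insert p at [9, 10, 12, 17] -> counters=[0,5,4,0,3,0,0,0,0,6,2,0,2,2,5,0,0,3]
Step 19: insert xo at [1, 2, 9, 14] -> counters=[0,6,5,0,3,0,0,0,0,7,2,0,2,2,6,0,0,3]
Step 20: delete xo at [1, 2, 9, 14] -> counters=[0,5,4,0,3,0,0,0,0,6,2,0,2,2,5,0,0,3]
Step 21: delete bs at [1, 4, 13, 14] -> counters=[0,4,4,0,2,0,0,0,0,6,2,0,2,1,4,0,0,3]
Step 22: insert rh at [3, 6, 14, 17] -> counters=[0,4,4,1,2,0,1,0,0,6,2,0,2,1,5,0,0,4]
Step 23: insert xe at [4, 12, 16, 17] -> counters=[0,4,4,1,3,0,1,0,0,6,2,0,3,1,5,0,1,5]
Step 24: insert djg at [1, 9, 11, 14] -> counters=[0,5,4,1,3,0,1,0,0,7,2,1,3,1,6,0,1,5]
Final counters=[0,5,4,1,3,0,1,0,0,7,2,1,3,1,6,0,1,5] -> counters[7]=0

Answer: 0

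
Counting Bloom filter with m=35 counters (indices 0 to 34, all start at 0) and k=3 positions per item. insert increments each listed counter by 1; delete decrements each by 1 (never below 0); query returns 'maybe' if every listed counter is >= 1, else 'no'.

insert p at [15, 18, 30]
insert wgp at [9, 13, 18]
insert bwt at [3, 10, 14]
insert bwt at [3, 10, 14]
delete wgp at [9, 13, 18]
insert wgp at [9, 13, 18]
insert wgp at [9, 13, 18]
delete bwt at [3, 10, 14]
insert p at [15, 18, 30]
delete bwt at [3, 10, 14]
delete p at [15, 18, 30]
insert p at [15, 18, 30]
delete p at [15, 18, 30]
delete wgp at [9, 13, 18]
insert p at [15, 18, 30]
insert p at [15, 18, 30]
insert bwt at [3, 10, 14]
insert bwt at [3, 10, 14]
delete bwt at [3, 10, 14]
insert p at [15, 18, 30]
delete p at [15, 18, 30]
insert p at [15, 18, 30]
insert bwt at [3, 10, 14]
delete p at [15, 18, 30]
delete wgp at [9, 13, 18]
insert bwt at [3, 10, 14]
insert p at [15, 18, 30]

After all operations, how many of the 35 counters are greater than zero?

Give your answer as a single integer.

Answer: 6

Derivation:
Step 1: insert p at [15, 18, 30] -> counters=[0,0,0,0,0,0,0,0,0,0,0,0,0,0,0,1,0,0,1,0,0,0,0,0,0,0,0,0,0,0,1,0,0,0,0]
Step 2: insert wgp at [9, 13, 18] -> counters=[0,0,0,0,0,0,0,0,0,1,0,0,0,1,0,1,0,0,2,0,0,0,0,0,0,0,0,0,0,0,1,0,0,0,0]
Step 3: insert bwt at [3, 10, 14] -> counters=[0,0,0,1,0,0,0,0,0,1,1,0,0,1,1,1,0,0,2,0,0,0,0,0,0,0,0,0,0,0,1,0,0,0,0]
Step 4: insert bwt at [3, 10, 14] -> counters=[0,0,0,2,0,0,0,0,0,1,2,0,0,1,2,1,0,0,2,0,0,0,0,0,0,0,0,0,0,0,1,0,0,0,0]
Step 5: delete wgp at [9, 13, 18] -> counters=[0,0,0,2,0,0,0,0,0,0,2,0,0,0,2,1,0,0,1,0,0,0,0,0,0,0,0,0,0,0,1,0,0,0,0]
Step 6: insert wgp at [9, 13, 18] -> counters=[0,0,0,2,0,0,0,0,0,1,2,0,0,1,2,1,0,0,2,0,0,0,0,0,0,0,0,0,0,0,1,0,0,0,0]
Step 7: insert wgp at [9, 13, 18] -> counters=[0,0,0,2,0,0,0,0,0,2,2,0,0,2,2,1,0,0,3,0,0,0,0,0,0,0,0,0,0,0,1,0,0,0,0]
Step 8: delete bwt at [3, 10, 14] -> counters=[0,0,0,1,0,0,0,0,0,2,1,0,0,2,1,1,0,0,3,0,0,0,0,0,0,0,0,0,0,0,1,0,0,0,0]
Step 9: insert p at [15, 18, 30] -> counters=[0,0,0,1,0,0,0,0,0,2,1,0,0,2,1,2,0,0,4,0,0,0,0,0,0,0,0,0,0,0,2,0,0,0,0]
Step 10: delete bwt at [3, 10, 14] -> counters=[0,0,0,0,0,0,0,0,0,2,0,0,0,2,0,2,0,0,4,0,0,0,0,0,0,0,0,0,0,0,2,0,0,0,0]
Step 11: delete p at [15, 18, 30] -> counters=[0,0,0,0,0,0,0,0,0,2,0,0,0,2,0,1,0,0,3,0,0,0,0,0,0,0,0,0,0,0,1,0,0,0,0]
Step 12: insert p at [15, 18, 30] -> counters=[0,0,0,0,0,0,0,0,0,2,0,0,0,2,0,2,0,0,4,0,0,0,0,0,0,0,0,0,0,0,2,0,0,0,0]
Step 13: delete p at [15, 18, 30] -> counters=[0,0,0,0,0,0,0,0,0,2,0,0,0,2,0,1,0,0,3,0,0,0,0,0,0,0,0,0,0,0,1,0,0,0,0]
Step 14: delete wgp at [9, 13, 18] -> counters=[0,0,0,0,0,0,0,0,0,1,0,0,0,1,0,1,0,0,2,0,0,0,0,0,0,0,0,0,0,0,1,0,0,0,0]
Step 15: insert p at [15, 18, 30] -> counters=[0,0,0,0,0,0,0,0,0,1,0,0,0,1,0,2,0,0,3,0,0,0,0,0,0,0,0,0,0,0,2,0,0,0,0]
Step 16: insert p at [15, 18, 30] -> counters=[0,0,0,0,0,0,0,0,0,1,0,0,0,1,0,3,0,0,4,0,0,0,0,0,0,0,0,0,0,0,3,0,0,0,0]
Step 17: insert bwt at [3, 10, 14] -> counters=[0,0,0,1,0,0,0,0,0,1,1,0,0,1,1,3,0,0,4,0,0,0,0,0,0,0,0,0,0,0,3,0,0,0,0]
Step 18: insert bwt at [3, 10, 14] -> counters=[0,0,0,2,0,0,0,0,0,1,2,0,0,1,2,3,0,0,4,0,0,0,0,0,0,0,0,0,0,0,3,0,0,0,0]
Step 19: delete bwt at [3, 10, 14] -> counters=[0,0,0,1,0,0,0,0,0,1,1,0,0,1,1,3,0,0,4,0,0,0,0,0,0,0,0,0,0,0,3,0,0,0,0]
Step 20: insert p at [15, 18, 30] -> counters=[0,0,0,1,0,0,0,0,0,1,1,0,0,1,1,4,0,0,5,0,0,0,0,0,0,0,0,0,0,0,4,0,0,0,0]
Step 21: delete p at [15, 18, 30] -> counters=[0,0,0,1,0,0,0,0,0,1,1,0,0,1,1,3,0,0,4,0,0,0,0,0,0,0,0,0,0,0,3,0,0,0,0]
Step 22: insert p at [15, 18, 30] -> counters=[0,0,0,1,0,0,0,0,0,1,1,0,0,1,1,4,0,0,5,0,0,0,0,0,0,0,0,0,0,0,4,0,0,0,0]
Step 23: insert bwt at [3, 10, 14] -> counters=[0,0,0,2,0,0,0,0,0,1,2,0,0,1,2,4,0,0,5,0,0,0,0,0,0,0,0,0,0,0,4,0,0,0,0]
Step 24: delete p at [15, 18, 30] -> counters=[0,0,0,2,0,0,0,0,0,1,2,0,0,1,2,3,0,0,4,0,0,0,0,0,0,0,0,0,0,0,3,0,0,0,0]
Step 25: delete wgp at [9, 13, 18] -> counters=[0,0,0,2,0,0,0,0,0,0,2,0,0,0,2,3,0,0,3,0,0,0,0,0,0,0,0,0,0,0,3,0,0,0,0]
Step 26: insert bwt at [3, 10, 14] -> counters=[0,0,0,3,0,0,0,0,0,0,3,0,0,0,3,3,0,0,3,0,0,0,0,0,0,0,0,0,0,0,3,0,0,0,0]
Step 27: insert p at [15, 18, 30] -> counters=[0,0,0,3,0,0,0,0,0,0,3,0,0,0,3,4,0,0,4,0,0,0,0,0,0,0,0,0,0,0,4,0,0,0,0]
Final counters=[0,0,0,3,0,0,0,0,0,0,3,0,0,0,3,4,0,0,4,0,0,0,0,0,0,0,0,0,0,0,4,0,0,0,0] -> 6 nonzero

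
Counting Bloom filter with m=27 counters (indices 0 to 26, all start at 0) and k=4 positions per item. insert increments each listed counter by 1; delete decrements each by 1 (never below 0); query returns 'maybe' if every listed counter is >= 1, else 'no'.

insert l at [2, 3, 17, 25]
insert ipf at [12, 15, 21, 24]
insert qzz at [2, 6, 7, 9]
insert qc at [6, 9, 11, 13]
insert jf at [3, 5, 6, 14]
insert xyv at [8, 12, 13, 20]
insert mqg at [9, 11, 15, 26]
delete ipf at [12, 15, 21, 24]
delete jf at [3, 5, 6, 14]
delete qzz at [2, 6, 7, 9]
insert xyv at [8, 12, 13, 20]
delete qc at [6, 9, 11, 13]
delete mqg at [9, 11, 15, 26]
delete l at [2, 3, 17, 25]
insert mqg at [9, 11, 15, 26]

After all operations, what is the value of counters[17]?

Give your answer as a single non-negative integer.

Step 1: insert l at [2, 3, 17, 25] -> counters=[0,0,1,1,0,0,0,0,0,0,0,0,0,0,0,0,0,1,0,0,0,0,0,0,0,1,0]
Step 2: insert ipf at [12, 15, 21, 24] -> counters=[0,0,1,1,0,0,0,0,0,0,0,0,1,0,0,1,0,1,0,0,0,1,0,0,1,1,0]
Step 3: insert qzz at [2, 6, 7, 9] -> counters=[0,0,2,1,0,0,1,1,0,1,0,0,1,0,0,1,0,1,0,0,0,1,0,0,1,1,0]
Step 4: insert qc at [6, 9, 11, 13] -> counters=[0,0,2,1,0,0,2,1,0,2,0,1,1,1,0,1,0,1,0,0,0,1,0,0,1,1,0]
Step 5: insert jf at [3, 5, 6, 14] -> counters=[0,0,2,2,0,1,3,1,0,2,0,1,1,1,1,1,0,1,0,0,0,1,0,0,1,1,0]
Step 6: insert xyv at [8, 12, 13, 20] -> counters=[0,0,2,2,0,1,3,1,1,2,0,1,2,2,1,1,0,1,0,0,1,1,0,0,1,1,0]
Step 7: insert mqg at [9, 11, 15, 26] -> counters=[0,0,2,2,0,1,3,1,1,3,0,2,2,2,1,2,0,1,0,0,1,1,0,0,1,1,1]
Step 8: delete ipf at [12, 15, 21, 24] -> counters=[0,0,2,2,0,1,3,1,1,3,0,2,1,2,1,1,0,1,0,0,1,0,0,0,0,1,1]
Step 9: delete jf at [3, 5, 6, 14] -> counters=[0,0,2,1,0,0,2,1,1,3,0,2,1,2,0,1,0,1,0,0,1,0,0,0,0,1,1]
Step 10: delete qzz at [2, 6, 7, 9] -> counters=[0,0,1,1,0,0,1,0,1,2,0,2,1,2,0,1,0,1,0,0,1,0,0,0,0,1,1]
Step 11: insert xyv at [8, 12, 13, 20] -> counters=[0,0,1,1,0,0,1,0,2,2,0,2,2,3,0,1,0,1,0,0,2,0,0,0,0,1,1]
Step 12: delete qc at [6, 9, 11, 13] -> counters=[0,0,1,1,0,0,0,0,2,1,0,1,2,2,0,1,0,1,0,0,2,0,0,0,0,1,1]
Step 13: delete mqg at [9, 11, 15, 26] -> counters=[0,0,1,1,0,0,0,0,2,0,0,0,2,2,0,0,0,1,0,0,2,0,0,0,0,1,0]
Step 14: delete l at [2, 3, 17, 25] -> counters=[0,0,0,0,0,0,0,0,2,0,0,0,2,2,0,0,0,0,0,0,2,0,0,0,0,0,0]
Step 15: insert mqg at [9, 11, 15, 26] -> counters=[0,0,0,0,0,0,0,0,2,1,0,1,2,2,0,1,0,0,0,0,2,0,0,0,0,0,1]
Final counters=[0,0,0,0,0,0,0,0,2,1,0,1,2,2,0,1,0,0,0,0,2,0,0,0,0,0,1] -> counters[17]=0

Answer: 0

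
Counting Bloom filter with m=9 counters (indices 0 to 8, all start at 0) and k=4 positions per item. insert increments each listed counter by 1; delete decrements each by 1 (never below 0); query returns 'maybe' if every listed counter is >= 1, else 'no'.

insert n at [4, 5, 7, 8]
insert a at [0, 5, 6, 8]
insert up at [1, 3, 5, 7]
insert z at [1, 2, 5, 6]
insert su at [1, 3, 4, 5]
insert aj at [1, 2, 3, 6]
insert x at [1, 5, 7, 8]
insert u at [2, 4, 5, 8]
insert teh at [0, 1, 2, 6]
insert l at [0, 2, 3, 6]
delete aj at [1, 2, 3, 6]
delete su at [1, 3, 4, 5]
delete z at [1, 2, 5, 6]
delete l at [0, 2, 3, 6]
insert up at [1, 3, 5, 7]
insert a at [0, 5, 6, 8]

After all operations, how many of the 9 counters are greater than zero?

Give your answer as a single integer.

Step 1: insert n at [4, 5, 7, 8] -> counters=[0,0,0,0,1,1,0,1,1]
Step 2: insert a at [0, 5, 6, 8] -> counters=[1,0,0,0,1,2,1,1,2]
Step 3: insert up at [1, 3, 5, 7] -> counters=[1,1,0,1,1,3,1,2,2]
Step 4: insert z at [1, 2, 5, 6] -> counters=[1,2,1,1,1,4,2,2,2]
Step 5: insert su at [1, 3, 4, 5] -> counters=[1,3,1,2,2,5,2,2,2]
Step 6: insert aj at [1, 2, 3, 6] -> counters=[1,4,2,3,2,5,3,2,2]
Step 7: insert x at [1, 5, 7, 8] -> counters=[1,5,2,3,2,6,3,3,3]
Step 8: insert u at [2, 4, 5, 8] -> counters=[1,5,3,3,3,7,3,3,4]
Step 9: insert teh at [0, 1, 2, 6] -> counters=[2,6,4,3,3,7,4,3,4]
Step 10: insert l at [0, 2, 3, 6] -> counters=[3,6,5,4,3,7,5,3,4]
Step 11: delete aj at [1, 2, 3, 6] -> counters=[3,5,4,3,3,7,4,3,4]
Step 12: delete su at [1, 3, 4, 5] -> counters=[3,4,4,2,2,6,4,3,4]
Step 13: delete z at [1, 2, 5, 6] -> counters=[3,3,3,2,2,5,3,3,4]
Step 14: delete l at [0, 2, 3, 6] -> counters=[2,3,2,1,2,5,2,3,4]
Step 15: insert up at [1, 3, 5, 7] -> counters=[2,4,2,2,2,6,2,4,4]
Step 16: insert a at [0, 5, 6, 8] -> counters=[3,4,2,2,2,7,3,4,5]
Final counters=[3,4,2,2,2,7,3,4,5] -> 9 nonzero

Answer: 9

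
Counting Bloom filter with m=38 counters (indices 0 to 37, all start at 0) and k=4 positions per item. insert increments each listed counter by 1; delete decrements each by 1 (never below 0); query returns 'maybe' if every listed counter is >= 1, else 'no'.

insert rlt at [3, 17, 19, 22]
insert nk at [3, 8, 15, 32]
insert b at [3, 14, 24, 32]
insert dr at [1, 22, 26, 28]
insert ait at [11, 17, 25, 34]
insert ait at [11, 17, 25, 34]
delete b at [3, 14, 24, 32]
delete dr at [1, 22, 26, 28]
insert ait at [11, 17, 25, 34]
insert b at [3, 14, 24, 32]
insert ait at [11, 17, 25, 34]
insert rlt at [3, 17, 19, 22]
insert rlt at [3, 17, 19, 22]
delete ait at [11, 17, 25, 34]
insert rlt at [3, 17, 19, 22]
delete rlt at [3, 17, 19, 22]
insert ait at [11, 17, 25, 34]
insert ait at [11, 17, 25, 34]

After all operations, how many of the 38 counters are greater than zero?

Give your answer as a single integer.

Answer: 12

Derivation:
Step 1: insert rlt at [3, 17, 19, 22] -> counters=[0,0,0,1,0,0,0,0,0,0,0,0,0,0,0,0,0,1,0,1,0,0,1,0,0,0,0,0,0,0,0,0,0,0,0,0,0,0]
Step 2: insert nk at [3, 8, 15, 32] -> counters=[0,0,0,2,0,0,0,0,1,0,0,0,0,0,0,1,0,1,0,1,0,0,1,0,0,0,0,0,0,0,0,0,1,0,0,0,0,0]
Step 3: insert b at [3, 14, 24, 32] -> counters=[0,0,0,3,0,0,0,0,1,0,0,0,0,0,1,1,0,1,0,1,0,0,1,0,1,0,0,0,0,0,0,0,2,0,0,0,0,0]
Step 4: insert dr at [1, 22, 26, 28] -> counters=[0,1,0,3,0,0,0,0,1,0,0,0,0,0,1,1,0,1,0,1,0,0,2,0,1,0,1,0,1,0,0,0,2,0,0,0,0,0]
Step 5: insert ait at [11, 17, 25, 34] -> counters=[0,1,0,3,0,0,0,0,1,0,0,1,0,0,1,1,0,2,0,1,0,0,2,0,1,1,1,0,1,0,0,0,2,0,1,0,0,0]
Step 6: insert ait at [11, 17, 25, 34] -> counters=[0,1,0,3,0,0,0,0,1,0,0,2,0,0,1,1,0,3,0,1,0,0,2,0,1,2,1,0,1,0,0,0,2,0,2,0,0,0]
Step 7: delete b at [3, 14, 24, 32] -> counters=[0,1,0,2,0,0,0,0,1,0,0,2,0,0,0,1,0,3,0,1,0,0,2,0,0,2,1,0,1,0,0,0,1,0,2,0,0,0]
Step 8: delete dr at [1, 22, 26, 28] -> counters=[0,0,0,2,0,0,0,0,1,0,0,2,0,0,0,1,0,3,0,1,0,0,1,0,0,2,0,0,0,0,0,0,1,0,2,0,0,0]
Step 9: insert ait at [11, 17, 25, 34] -> counters=[0,0,0,2,0,0,0,0,1,0,0,3,0,0,0,1,0,4,0,1,0,0,1,0,0,3,0,0,0,0,0,0,1,0,3,0,0,0]
Step 10: insert b at [3, 14, 24, 32] -> counters=[0,0,0,3,0,0,0,0,1,0,0,3,0,0,1,1,0,4,0,1,0,0,1,0,1,3,0,0,0,0,0,0,2,0,3,0,0,0]
Step 11: insert ait at [11, 17, 25, 34] -> counters=[0,0,0,3,0,0,0,0,1,0,0,4,0,0,1,1,0,5,0,1,0,0,1,0,1,4,0,0,0,0,0,0,2,0,4,0,0,0]
Step 12: insert rlt at [3, 17, 19, 22] -> counters=[0,0,0,4,0,0,0,0,1,0,0,4,0,0,1,1,0,6,0,2,0,0,2,0,1,4,0,0,0,0,0,0,2,0,4,0,0,0]
Step 13: insert rlt at [3, 17, 19, 22] -> counters=[0,0,0,5,0,0,0,0,1,0,0,4,0,0,1,1,0,7,0,3,0,0,3,0,1,4,0,0,0,0,0,0,2,0,4,0,0,0]
Step 14: delete ait at [11, 17, 25, 34] -> counters=[0,0,0,5,0,0,0,0,1,0,0,3,0,0,1,1,0,6,0,3,0,0,3,0,1,3,0,0,0,0,0,0,2,0,3,0,0,0]
Step 15: insert rlt at [3, 17, 19, 22] -> counters=[0,0,0,6,0,0,0,0,1,0,0,3,0,0,1,1,0,7,0,4,0,0,4,0,1,3,0,0,0,0,0,0,2,0,3,0,0,0]
Step 16: delete rlt at [3, 17, 19, 22] -> counters=[0,0,0,5,0,0,0,0,1,0,0,3,0,0,1,1,0,6,0,3,0,0,3,0,1,3,0,0,0,0,0,0,2,0,3,0,0,0]
Step 17: insert ait at [11, 17, 25, 34] -> counters=[0,0,0,5,0,0,0,0,1,0,0,4,0,0,1,1,0,7,0,3,0,0,3,0,1,4,0,0,0,0,0,0,2,0,4,0,0,0]
Step 18: insert ait at [11, 17, 25, 34] -> counters=[0,0,0,5,0,0,0,0,1,0,0,5,0,0,1,1,0,8,0,3,0,0,3,0,1,5,0,0,0,0,0,0,2,0,5,0,0,0]
Final counters=[0,0,0,5,0,0,0,0,1,0,0,5,0,0,1,1,0,8,0,3,0,0,3,0,1,5,0,0,0,0,0,0,2,0,5,0,0,0] -> 12 nonzero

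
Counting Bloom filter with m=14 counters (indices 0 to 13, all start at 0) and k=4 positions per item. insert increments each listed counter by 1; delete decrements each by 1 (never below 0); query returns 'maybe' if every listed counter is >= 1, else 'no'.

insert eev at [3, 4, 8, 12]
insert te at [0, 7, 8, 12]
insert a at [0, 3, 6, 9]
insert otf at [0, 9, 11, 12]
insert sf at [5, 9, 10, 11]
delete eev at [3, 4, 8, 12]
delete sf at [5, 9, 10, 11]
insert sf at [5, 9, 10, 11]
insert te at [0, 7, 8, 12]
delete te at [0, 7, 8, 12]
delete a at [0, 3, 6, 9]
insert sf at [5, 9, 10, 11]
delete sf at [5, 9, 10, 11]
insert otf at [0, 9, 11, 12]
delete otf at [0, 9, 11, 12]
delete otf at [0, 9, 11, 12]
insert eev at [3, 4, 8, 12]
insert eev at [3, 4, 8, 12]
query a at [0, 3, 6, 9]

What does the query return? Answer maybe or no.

Answer: no

Derivation:
Step 1: insert eev at [3, 4, 8, 12] -> counters=[0,0,0,1,1,0,0,0,1,0,0,0,1,0]
Step 2: insert te at [0, 7, 8, 12] -> counters=[1,0,0,1,1,0,0,1,2,0,0,0,2,0]
Step 3: insert a at [0, 3, 6, 9] -> counters=[2,0,0,2,1,0,1,1,2,1,0,0,2,0]
Step 4: insert otf at [0, 9, 11, 12] -> counters=[3,0,0,2,1,0,1,1,2,2,0,1,3,0]
Step 5: insert sf at [5, 9, 10, 11] -> counters=[3,0,0,2,1,1,1,1,2,3,1,2,3,0]
Step 6: delete eev at [3, 4, 8, 12] -> counters=[3,0,0,1,0,1,1,1,1,3,1,2,2,0]
Step 7: delete sf at [5, 9, 10, 11] -> counters=[3,0,0,1,0,0,1,1,1,2,0,1,2,0]
Step 8: insert sf at [5, 9, 10, 11] -> counters=[3,0,0,1,0,1,1,1,1,3,1,2,2,0]
Step 9: insert te at [0, 7, 8, 12] -> counters=[4,0,0,1,0,1,1,2,2,3,1,2,3,0]
Step 10: delete te at [0, 7, 8, 12] -> counters=[3,0,0,1,0,1,1,1,1,3,1,2,2,0]
Step 11: delete a at [0, 3, 6, 9] -> counters=[2,0,0,0,0,1,0,1,1,2,1,2,2,0]
Step 12: insert sf at [5, 9, 10, 11] -> counters=[2,0,0,0,0,2,0,1,1,3,2,3,2,0]
Step 13: delete sf at [5, 9, 10, 11] -> counters=[2,0,0,0,0,1,0,1,1,2,1,2,2,0]
Step 14: insert otf at [0, 9, 11, 12] -> counters=[3,0,0,0,0,1,0,1,1,3,1,3,3,0]
Step 15: delete otf at [0, 9, 11, 12] -> counters=[2,0,0,0,0,1,0,1,1,2,1,2,2,0]
Step 16: delete otf at [0, 9, 11, 12] -> counters=[1,0,0,0,0,1,0,1,1,1,1,1,1,0]
Step 17: insert eev at [3, 4, 8, 12] -> counters=[1,0,0,1,1,1,0,1,2,1,1,1,2,0]
Step 18: insert eev at [3, 4, 8, 12] -> counters=[1,0,0,2,2,1,0,1,3,1,1,1,3,0]
Query a: check counters[0]=1 counters[3]=2 counters[6]=0 counters[9]=1 -> no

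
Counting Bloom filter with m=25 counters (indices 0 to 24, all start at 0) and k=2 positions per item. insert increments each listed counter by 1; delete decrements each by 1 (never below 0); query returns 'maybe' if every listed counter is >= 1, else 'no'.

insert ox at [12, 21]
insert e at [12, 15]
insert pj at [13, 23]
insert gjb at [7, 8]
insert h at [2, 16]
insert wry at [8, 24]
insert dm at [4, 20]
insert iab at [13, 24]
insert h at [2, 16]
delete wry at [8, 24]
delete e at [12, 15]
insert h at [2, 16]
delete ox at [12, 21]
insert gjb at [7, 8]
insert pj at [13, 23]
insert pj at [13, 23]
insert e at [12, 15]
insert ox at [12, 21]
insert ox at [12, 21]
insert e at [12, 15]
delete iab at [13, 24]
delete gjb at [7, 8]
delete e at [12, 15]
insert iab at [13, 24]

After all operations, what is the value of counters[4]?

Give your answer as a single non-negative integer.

Step 1: insert ox at [12, 21] -> counters=[0,0,0,0,0,0,0,0,0,0,0,0,1,0,0,0,0,0,0,0,0,1,0,0,0]
Step 2: insert e at [12, 15] -> counters=[0,0,0,0,0,0,0,0,0,0,0,0,2,0,0,1,0,0,0,0,0,1,0,0,0]
Step 3: insert pj at [13, 23] -> counters=[0,0,0,0,0,0,0,0,0,0,0,0,2,1,0,1,0,0,0,0,0,1,0,1,0]
Step 4: insert gjb at [7, 8] -> counters=[0,0,0,0,0,0,0,1,1,0,0,0,2,1,0,1,0,0,0,0,0,1,0,1,0]
Step 5: insert h at [2, 16] -> counters=[0,0,1,0,0,0,0,1,1,0,0,0,2,1,0,1,1,0,0,0,0,1,0,1,0]
Step 6: insert wry at [8, 24] -> counters=[0,0,1,0,0,0,0,1,2,0,0,0,2,1,0,1,1,0,0,0,0,1,0,1,1]
Step 7: insert dm at [4, 20] -> counters=[0,0,1,0,1,0,0,1,2,0,0,0,2,1,0,1,1,0,0,0,1,1,0,1,1]
Step 8: insert iab at [13, 24] -> counters=[0,0,1,0,1,0,0,1,2,0,0,0,2,2,0,1,1,0,0,0,1,1,0,1,2]
Step 9: insert h at [2, 16] -> counters=[0,0,2,0,1,0,0,1,2,0,0,0,2,2,0,1,2,0,0,0,1,1,0,1,2]
Step 10: delete wry at [8, 24] -> counters=[0,0,2,0,1,0,0,1,1,0,0,0,2,2,0,1,2,0,0,0,1,1,0,1,1]
Step 11: delete e at [12, 15] -> counters=[0,0,2,0,1,0,0,1,1,0,0,0,1,2,0,0,2,0,0,0,1,1,0,1,1]
Step 12: insert h at [2, 16] -> counters=[0,0,3,0,1,0,0,1,1,0,0,0,1,2,0,0,3,0,0,0,1,1,0,1,1]
Step 13: delete ox at [12, 21] -> counters=[0,0,3,0,1,0,0,1,1,0,0,0,0,2,0,0,3,0,0,0,1,0,0,1,1]
Step 14: insert gjb at [7, 8] -> counters=[0,0,3,0,1,0,0,2,2,0,0,0,0,2,0,0,3,0,0,0,1,0,0,1,1]
Step 15: insert pj at [13, 23] -> counters=[0,0,3,0,1,0,0,2,2,0,0,0,0,3,0,0,3,0,0,0,1,0,0,2,1]
Step 16: insert pj at [13, 23] -> counters=[0,0,3,0,1,0,0,2,2,0,0,0,0,4,0,0,3,0,0,0,1,0,0,3,1]
Step 17: insert e at [12, 15] -> counters=[0,0,3,0,1,0,0,2,2,0,0,0,1,4,0,1,3,0,0,0,1,0,0,3,1]
Step 18: insert ox at [12, 21] -> counters=[0,0,3,0,1,0,0,2,2,0,0,0,2,4,0,1,3,0,0,0,1,1,0,3,1]
Step 19: insert ox at [12, 21] -> counters=[0,0,3,0,1,0,0,2,2,0,0,0,3,4,0,1,3,0,0,0,1,2,0,3,1]
Step 20: insert e at [12, 15] -> counters=[0,0,3,0,1,0,0,2,2,0,0,0,4,4,0,2,3,0,0,0,1,2,0,3,1]
Step 21: delete iab at [13, 24] -> counters=[0,0,3,0,1,0,0,2,2,0,0,0,4,3,0,2,3,0,0,0,1,2,0,3,0]
Step 22: delete gjb at [7, 8] -> counters=[0,0,3,0,1,0,0,1,1,0,0,0,4,3,0,2,3,0,0,0,1,2,0,3,0]
Step 23: delete e at [12, 15] -> counters=[0,0,3,0,1,0,0,1,1,0,0,0,3,3,0,1,3,0,0,0,1,2,0,3,0]
Step 24: insert iab at [13, 24] -> counters=[0,0,3,0,1,0,0,1,1,0,0,0,3,4,0,1,3,0,0,0,1,2,0,3,1]
Final counters=[0,0,3,0,1,0,0,1,1,0,0,0,3,4,0,1,3,0,0,0,1,2,0,3,1] -> counters[4]=1

Answer: 1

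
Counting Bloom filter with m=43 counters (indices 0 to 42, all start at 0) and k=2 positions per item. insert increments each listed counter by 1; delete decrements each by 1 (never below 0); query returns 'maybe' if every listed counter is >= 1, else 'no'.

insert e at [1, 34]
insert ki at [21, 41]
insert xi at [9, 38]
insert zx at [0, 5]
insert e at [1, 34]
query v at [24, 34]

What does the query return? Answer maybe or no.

Answer: no

Derivation:
Step 1: insert e at [1, 34] -> counters=[0,1,0,0,0,0,0,0,0,0,0,0,0,0,0,0,0,0,0,0,0,0,0,0,0,0,0,0,0,0,0,0,0,0,1,0,0,0,0,0,0,0,0]
Step 2: insert ki at [21, 41] -> counters=[0,1,0,0,0,0,0,0,0,0,0,0,0,0,0,0,0,0,0,0,0,1,0,0,0,0,0,0,0,0,0,0,0,0,1,0,0,0,0,0,0,1,0]
Step 3: insert xi at [9, 38] -> counters=[0,1,0,0,0,0,0,0,0,1,0,0,0,0,0,0,0,0,0,0,0,1,0,0,0,0,0,0,0,0,0,0,0,0,1,0,0,0,1,0,0,1,0]
Step 4: insert zx at [0, 5] -> counters=[1,1,0,0,0,1,0,0,0,1,0,0,0,0,0,0,0,0,0,0,0,1,0,0,0,0,0,0,0,0,0,0,0,0,1,0,0,0,1,0,0,1,0]
Step 5: insert e at [1, 34] -> counters=[1,2,0,0,0,1,0,0,0,1,0,0,0,0,0,0,0,0,0,0,0,1,0,0,0,0,0,0,0,0,0,0,0,0,2,0,0,0,1,0,0,1,0]
Query v: check counters[24]=0 counters[34]=2 -> no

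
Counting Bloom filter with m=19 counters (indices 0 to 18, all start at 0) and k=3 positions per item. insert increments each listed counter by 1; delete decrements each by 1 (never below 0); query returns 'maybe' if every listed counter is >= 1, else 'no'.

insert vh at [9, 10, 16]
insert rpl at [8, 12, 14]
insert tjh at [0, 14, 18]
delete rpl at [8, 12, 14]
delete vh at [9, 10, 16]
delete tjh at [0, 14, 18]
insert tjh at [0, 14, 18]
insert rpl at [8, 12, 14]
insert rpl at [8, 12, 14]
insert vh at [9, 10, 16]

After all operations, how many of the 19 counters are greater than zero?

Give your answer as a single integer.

Step 1: insert vh at [9, 10, 16] -> counters=[0,0,0,0,0,0,0,0,0,1,1,0,0,0,0,0,1,0,0]
Step 2: insert rpl at [8, 12, 14] -> counters=[0,0,0,0,0,0,0,0,1,1,1,0,1,0,1,0,1,0,0]
Step 3: insert tjh at [0, 14, 18] -> counters=[1,0,0,0,0,0,0,0,1,1,1,0,1,0,2,0,1,0,1]
Step 4: delete rpl at [8, 12, 14] -> counters=[1,0,0,0,0,0,0,0,0,1,1,0,0,0,1,0,1,0,1]
Step 5: delete vh at [9, 10, 16] -> counters=[1,0,0,0,0,0,0,0,0,0,0,0,0,0,1,0,0,0,1]
Step 6: delete tjh at [0, 14, 18] -> counters=[0,0,0,0,0,0,0,0,0,0,0,0,0,0,0,0,0,0,0]
Step 7: insert tjh at [0, 14, 18] -> counters=[1,0,0,0,0,0,0,0,0,0,0,0,0,0,1,0,0,0,1]
Step 8: insert rpl at [8, 12, 14] -> counters=[1,0,0,0,0,0,0,0,1,0,0,0,1,0,2,0,0,0,1]
Step 9: insert rpl at [8, 12, 14] -> counters=[1,0,0,0,0,0,0,0,2,0,0,0,2,0,3,0,0,0,1]
Step 10: insert vh at [9, 10, 16] -> counters=[1,0,0,0,0,0,0,0,2,1,1,0,2,0,3,0,1,0,1]
Final counters=[1,0,0,0,0,0,0,0,2,1,1,0,2,0,3,0,1,0,1] -> 8 nonzero

Answer: 8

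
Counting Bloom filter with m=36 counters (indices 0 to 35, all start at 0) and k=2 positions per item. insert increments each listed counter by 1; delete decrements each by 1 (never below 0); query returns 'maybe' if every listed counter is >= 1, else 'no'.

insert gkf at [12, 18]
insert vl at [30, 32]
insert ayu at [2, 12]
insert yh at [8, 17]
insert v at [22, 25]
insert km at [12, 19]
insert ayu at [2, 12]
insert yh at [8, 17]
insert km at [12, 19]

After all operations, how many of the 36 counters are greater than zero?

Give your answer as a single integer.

Step 1: insert gkf at [12, 18] -> counters=[0,0,0,0,0,0,0,0,0,0,0,0,1,0,0,0,0,0,1,0,0,0,0,0,0,0,0,0,0,0,0,0,0,0,0,0]
Step 2: insert vl at [30, 32] -> counters=[0,0,0,0,0,0,0,0,0,0,0,0,1,0,0,0,0,0,1,0,0,0,0,0,0,0,0,0,0,0,1,0,1,0,0,0]
Step 3: insert ayu at [2, 12] -> counters=[0,0,1,0,0,0,0,0,0,0,0,0,2,0,0,0,0,0,1,0,0,0,0,0,0,0,0,0,0,0,1,0,1,0,0,0]
Step 4: insert yh at [8, 17] -> counters=[0,0,1,0,0,0,0,0,1,0,0,0,2,0,0,0,0,1,1,0,0,0,0,0,0,0,0,0,0,0,1,0,1,0,0,0]
Step 5: insert v at [22, 25] -> counters=[0,0,1,0,0,0,0,0,1,0,0,0,2,0,0,0,0,1,1,0,0,0,1,0,0,1,0,0,0,0,1,0,1,0,0,0]
Step 6: insert km at [12, 19] -> counters=[0,0,1,0,0,0,0,0,1,0,0,0,3,0,0,0,0,1,1,1,0,0,1,0,0,1,0,0,0,0,1,0,1,0,0,0]
Step 7: insert ayu at [2, 12] -> counters=[0,0,2,0,0,0,0,0,1,0,0,0,4,0,0,0,0,1,1,1,0,0,1,0,0,1,0,0,0,0,1,0,1,0,0,0]
Step 8: insert yh at [8, 17] -> counters=[0,0,2,0,0,0,0,0,2,0,0,0,4,0,0,0,0,2,1,1,0,0,1,0,0,1,0,0,0,0,1,0,1,0,0,0]
Step 9: insert km at [12, 19] -> counters=[0,0,2,0,0,0,0,0,2,0,0,0,5,0,0,0,0,2,1,2,0,0,1,0,0,1,0,0,0,0,1,0,1,0,0,0]
Final counters=[0,0,2,0,0,0,0,0,2,0,0,0,5,0,0,0,0,2,1,2,0,0,1,0,0,1,0,0,0,0,1,0,1,0,0,0] -> 10 nonzero

Answer: 10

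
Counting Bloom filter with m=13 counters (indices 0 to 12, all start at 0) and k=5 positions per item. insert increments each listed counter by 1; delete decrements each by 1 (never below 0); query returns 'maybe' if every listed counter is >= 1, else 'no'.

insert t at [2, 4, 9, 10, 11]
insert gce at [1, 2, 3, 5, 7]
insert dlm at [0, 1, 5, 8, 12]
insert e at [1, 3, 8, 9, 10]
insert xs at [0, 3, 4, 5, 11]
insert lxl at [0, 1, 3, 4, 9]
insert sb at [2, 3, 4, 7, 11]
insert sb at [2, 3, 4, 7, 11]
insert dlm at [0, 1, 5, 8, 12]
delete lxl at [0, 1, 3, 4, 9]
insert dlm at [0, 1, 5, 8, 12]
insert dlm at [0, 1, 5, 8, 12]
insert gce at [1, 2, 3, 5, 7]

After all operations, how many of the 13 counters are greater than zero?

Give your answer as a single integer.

Answer: 12

Derivation:
Step 1: insert t at [2, 4, 9, 10, 11] -> counters=[0,0,1,0,1,0,0,0,0,1,1,1,0]
Step 2: insert gce at [1, 2, 3, 5, 7] -> counters=[0,1,2,1,1,1,0,1,0,1,1,1,0]
Step 3: insert dlm at [0, 1, 5, 8, 12] -> counters=[1,2,2,1,1,2,0,1,1,1,1,1,1]
Step 4: insert e at [1, 3, 8, 9, 10] -> counters=[1,3,2,2,1,2,0,1,2,2,2,1,1]
Step 5: insert xs at [0, 3, 4, 5, 11] -> counters=[2,3,2,3,2,3,0,1,2,2,2,2,1]
Step 6: insert lxl at [0, 1, 3, 4, 9] -> counters=[3,4,2,4,3,3,0,1,2,3,2,2,1]
Step 7: insert sb at [2, 3, 4, 7, 11] -> counters=[3,4,3,5,4,3,0,2,2,3,2,3,1]
Step 8: insert sb at [2, 3, 4, 7, 11] -> counters=[3,4,4,6,5,3,0,3,2,3,2,4,1]
Step 9: insert dlm at [0, 1, 5, 8, 12] -> counters=[4,5,4,6,5,4,0,3,3,3,2,4,2]
Step 10: delete lxl at [0, 1, 3, 4, 9] -> counters=[3,4,4,5,4,4,0,3,3,2,2,4,2]
Step 11: insert dlm at [0, 1, 5, 8, 12] -> counters=[4,5,4,5,4,5,0,3,4,2,2,4,3]
Step 12: insert dlm at [0, 1, 5, 8, 12] -> counters=[5,6,4,5,4,6,0,3,5,2,2,4,4]
Step 13: insert gce at [1, 2, 3, 5, 7] -> counters=[5,7,5,6,4,7,0,4,5,2,2,4,4]
Final counters=[5,7,5,6,4,7,0,4,5,2,2,4,4] -> 12 nonzero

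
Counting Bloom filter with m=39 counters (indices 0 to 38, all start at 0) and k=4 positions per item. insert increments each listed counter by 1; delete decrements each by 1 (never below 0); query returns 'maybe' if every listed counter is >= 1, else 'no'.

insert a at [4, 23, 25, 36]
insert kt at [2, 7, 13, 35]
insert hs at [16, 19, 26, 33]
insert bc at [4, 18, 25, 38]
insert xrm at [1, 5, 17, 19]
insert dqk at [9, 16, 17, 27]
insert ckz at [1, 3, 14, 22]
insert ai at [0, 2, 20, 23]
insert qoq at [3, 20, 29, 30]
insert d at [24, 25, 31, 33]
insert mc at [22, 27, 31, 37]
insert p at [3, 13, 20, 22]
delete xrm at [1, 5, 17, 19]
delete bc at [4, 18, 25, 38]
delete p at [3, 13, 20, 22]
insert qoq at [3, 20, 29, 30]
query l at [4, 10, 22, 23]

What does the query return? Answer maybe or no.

Step 1: insert a at [4, 23, 25, 36] -> counters=[0,0,0,0,1,0,0,0,0,0,0,0,0,0,0,0,0,0,0,0,0,0,0,1,0,1,0,0,0,0,0,0,0,0,0,0,1,0,0]
Step 2: insert kt at [2, 7, 13, 35] -> counters=[0,0,1,0,1,0,0,1,0,0,0,0,0,1,0,0,0,0,0,0,0,0,0,1,0,1,0,0,0,0,0,0,0,0,0,1,1,0,0]
Step 3: insert hs at [16, 19, 26, 33] -> counters=[0,0,1,0,1,0,0,1,0,0,0,0,0,1,0,0,1,0,0,1,0,0,0,1,0,1,1,0,0,0,0,0,0,1,0,1,1,0,0]
Step 4: insert bc at [4, 18, 25, 38] -> counters=[0,0,1,0,2,0,0,1,0,0,0,0,0,1,0,0,1,0,1,1,0,0,0,1,0,2,1,0,0,0,0,0,0,1,0,1,1,0,1]
Step 5: insert xrm at [1, 5, 17, 19] -> counters=[0,1,1,0,2,1,0,1,0,0,0,0,0,1,0,0,1,1,1,2,0,0,0,1,0,2,1,0,0,0,0,0,0,1,0,1,1,0,1]
Step 6: insert dqk at [9, 16, 17, 27] -> counters=[0,1,1,0,2,1,0,1,0,1,0,0,0,1,0,0,2,2,1,2,0,0,0,1,0,2,1,1,0,0,0,0,0,1,0,1,1,0,1]
Step 7: insert ckz at [1, 3, 14, 22] -> counters=[0,2,1,1,2,1,0,1,0,1,0,0,0,1,1,0,2,2,1,2,0,0,1,1,0,2,1,1,0,0,0,0,0,1,0,1,1,0,1]
Step 8: insert ai at [0, 2, 20, 23] -> counters=[1,2,2,1,2,1,0,1,0,1,0,0,0,1,1,0,2,2,1,2,1,0,1,2,0,2,1,1,0,0,0,0,0,1,0,1,1,0,1]
Step 9: insert qoq at [3, 20, 29, 30] -> counters=[1,2,2,2,2,1,0,1,0,1,0,0,0,1,1,0,2,2,1,2,2,0,1,2,0,2,1,1,0,1,1,0,0,1,0,1,1,0,1]
Step 10: insert d at [24, 25, 31, 33] -> counters=[1,2,2,2,2,1,0,1,0,1,0,0,0,1,1,0,2,2,1,2,2,0,1,2,1,3,1,1,0,1,1,1,0,2,0,1,1,0,1]
Step 11: insert mc at [22, 27, 31, 37] -> counters=[1,2,2,2,2,1,0,1,0,1,0,0,0,1,1,0,2,2,1,2,2,0,2,2,1,3,1,2,0,1,1,2,0,2,0,1,1,1,1]
Step 12: insert p at [3, 13, 20, 22] -> counters=[1,2,2,3,2,1,0,1,0,1,0,0,0,2,1,0,2,2,1,2,3,0,3,2,1,3,1,2,0,1,1,2,0,2,0,1,1,1,1]
Step 13: delete xrm at [1, 5, 17, 19] -> counters=[1,1,2,3,2,0,0,1,0,1,0,0,0,2,1,0,2,1,1,1,3,0,3,2,1,3,1,2,0,1,1,2,0,2,0,1,1,1,1]
Step 14: delete bc at [4, 18, 25, 38] -> counters=[1,1,2,3,1,0,0,1,0,1,0,0,0,2,1,0,2,1,0,1,3,0,3,2,1,2,1,2,0,1,1,2,0,2,0,1,1,1,0]
Step 15: delete p at [3, 13, 20, 22] -> counters=[1,1,2,2,1,0,0,1,0,1,0,0,0,1,1,0,2,1,0,1,2,0,2,2,1,2,1,2,0,1,1,2,0,2,0,1,1,1,0]
Step 16: insert qoq at [3, 20, 29, 30] -> counters=[1,1,2,3,1,0,0,1,0,1,0,0,0,1,1,0,2,1,0,1,3,0,2,2,1,2,1,2,0,2,2,2,0,2,0,1,1,1,0]
Query l: check counters[4]=1 counters[10]=0 counters[22]=2 counters[23]=2 -> no

Answer: no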